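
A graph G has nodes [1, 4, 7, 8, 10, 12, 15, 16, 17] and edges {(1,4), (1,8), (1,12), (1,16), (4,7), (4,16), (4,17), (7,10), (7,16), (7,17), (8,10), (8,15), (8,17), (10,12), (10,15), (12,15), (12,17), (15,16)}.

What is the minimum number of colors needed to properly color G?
Clique number ω(G) = 3 (lower bound: χ ≥ ω).
The clique on [1, 4, 16] has size 3, forcing χ ≥ 3, and the coloring below uses 3 colors, so χ(G) = 3.
A valid 3-coloring: color 1: [1, 7, 15]; color 2: [10, 16, 17]; color 3: [4, 8, 12].

χ(G) = 3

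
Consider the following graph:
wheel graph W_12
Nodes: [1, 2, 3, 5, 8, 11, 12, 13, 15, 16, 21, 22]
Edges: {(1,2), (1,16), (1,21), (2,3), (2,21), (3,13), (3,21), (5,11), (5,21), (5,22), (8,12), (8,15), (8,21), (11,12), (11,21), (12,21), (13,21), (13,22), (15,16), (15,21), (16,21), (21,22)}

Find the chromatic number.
Clique number ω(G) = 3 (lower bound: χ ≥ ω).
Odd cycle [13, 22, 5, 11, 12, 8, 15, 16, 1, 2, 3] needs 3 colors (χ ≥ 3).
Vertex 21 is adjacent to every vertex of [1, 2, 3, 5, 8, 11, 12, 13, 15, 16, 22], which already need 3 colors among themselves, so 21 needs a new color (χ ≥ 4).
The coloring below uses 4 colors, so χ(G) = 4.
A valid 4-coloring: color 1: [21]; color 2: [2, 5, 12, 13, 15]; color 3: [3, 8, 11, 16, 22]; color 4: [1].

χ(G) = 4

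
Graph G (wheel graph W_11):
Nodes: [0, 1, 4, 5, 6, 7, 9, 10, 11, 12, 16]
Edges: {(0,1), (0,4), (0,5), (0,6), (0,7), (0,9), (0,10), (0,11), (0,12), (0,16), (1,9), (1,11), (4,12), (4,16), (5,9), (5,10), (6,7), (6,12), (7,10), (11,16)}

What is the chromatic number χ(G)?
Clique number ω(G) = 3 (lower bound: χ ≥ ω).
The clique on [0, 1, 9] has size 3, forcing χ ≥ 3, and the coloring below uses 3 colors, so χ(G) = 3.
A valid 3-coloring: color 1: [0]; color 2: [4, 6, 9, 10, 11]; color 3: [1, 5, 7, 12, 16].

χ(G) = 3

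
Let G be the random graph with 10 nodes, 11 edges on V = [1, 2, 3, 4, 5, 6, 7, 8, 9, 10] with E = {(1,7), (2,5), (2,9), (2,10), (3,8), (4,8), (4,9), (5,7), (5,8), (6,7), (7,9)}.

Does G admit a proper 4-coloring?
Yes, G is 4-colorable

A valid 4-coloring: color 1: [2, 3, 4, 7]; color 2: [1, 6, 8, 9, 10]; color 3: [5].
(χ(G) = 3 ≤ 4.)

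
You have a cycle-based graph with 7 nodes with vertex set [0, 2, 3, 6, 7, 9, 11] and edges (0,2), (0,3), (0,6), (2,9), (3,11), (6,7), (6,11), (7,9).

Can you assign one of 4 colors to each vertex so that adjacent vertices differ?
Yes, G is 4-colorable

A valid 4-coloring: color 1: [2, 3, 6]; color 2: [0, 9, 11]; color 3: [7].
(χ(G) = 3 ≤ 4.)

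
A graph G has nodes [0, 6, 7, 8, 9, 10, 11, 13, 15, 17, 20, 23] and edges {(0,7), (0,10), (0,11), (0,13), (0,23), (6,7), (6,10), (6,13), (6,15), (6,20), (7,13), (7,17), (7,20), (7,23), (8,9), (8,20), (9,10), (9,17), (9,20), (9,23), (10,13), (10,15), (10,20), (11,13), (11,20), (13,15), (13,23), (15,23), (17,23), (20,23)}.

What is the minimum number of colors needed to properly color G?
Clique number ω(G) = 4 (lower bound: χ ≥ ω).
The clique on [0, 7, 13, 23] has size 4, forcing χ ≥ 4, and the coloring below uses 4 colors, so χ(G) = 4.
A valid 4-coloring: color 1: [13, 17, 20]; color 2: [8, 10, 11, 23]; color 3: [7, 9, 15]; color 4: [0, 6].

χ(G) = 4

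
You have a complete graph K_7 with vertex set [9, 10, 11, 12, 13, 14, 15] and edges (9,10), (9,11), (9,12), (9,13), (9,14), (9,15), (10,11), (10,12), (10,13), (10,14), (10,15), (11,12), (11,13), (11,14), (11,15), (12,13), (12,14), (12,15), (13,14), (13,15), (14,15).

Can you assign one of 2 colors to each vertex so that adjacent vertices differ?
The clique on vertices [9, 10, 11, 12, 13, 14, 15] has size 7 > 2, so it alone needs 7 colors.

No, G is not 2-colorable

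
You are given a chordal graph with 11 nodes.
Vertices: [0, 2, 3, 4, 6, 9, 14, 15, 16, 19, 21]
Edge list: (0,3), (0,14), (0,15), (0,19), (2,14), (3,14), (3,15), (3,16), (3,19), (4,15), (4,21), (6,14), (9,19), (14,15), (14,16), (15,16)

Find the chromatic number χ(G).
Clique number ω(G) = 4 (lower bound: χ ≥ ω).
The clique on [0, 3, 14, 15] has size 4, forcing χ ≥ 4, and the coloring below uses 4 colors, so χ(G) = 4.
A valid 4-coloring: color 1: [4, 14, 19]; color 2: [2, 3, 6, 9, 21]; color 3: [15]; color 4: [0, 16].

χ(G) = 4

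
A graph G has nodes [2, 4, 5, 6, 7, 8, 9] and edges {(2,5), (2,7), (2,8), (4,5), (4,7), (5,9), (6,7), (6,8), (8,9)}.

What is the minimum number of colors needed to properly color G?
Clique number ω(G) = 2 (lower bound: χ ≥ ω).
The graph is bipartite (no odd cycle), so 2 colors suffice: χ(G) = 2.
A valid 2-coloring: color 1: [5, 7, 8]; color 2: [2, 4, 6, 9].

χ(G) = 2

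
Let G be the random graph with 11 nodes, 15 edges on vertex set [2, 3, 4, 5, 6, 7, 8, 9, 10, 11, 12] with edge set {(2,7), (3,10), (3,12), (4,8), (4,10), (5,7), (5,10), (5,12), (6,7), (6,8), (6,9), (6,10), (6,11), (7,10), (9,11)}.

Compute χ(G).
χ(G) = 3

Clique number ω(G) = 3 (lower bound: χ ≥ ω).
The clique on [5, 7, 10] has size 3, forcing χ ≥ 3, and the coloring below uses 3 colors, so χ(G) = 3.
A valid 3-coloring: color 1: [2, 8, 10, 11, 12]; color 2: [3, 4, 5, 6]; color 3: [7, 9].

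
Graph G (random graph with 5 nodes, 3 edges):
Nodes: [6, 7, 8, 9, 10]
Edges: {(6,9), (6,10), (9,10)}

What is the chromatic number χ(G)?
χ(G) = 3

Clique number ω(G) = 3 (lower bound: χ ≥ ω).
The clique on [6, 9, 10] has size 3, forcing χ ≥ 3, and the coloring below uses 3 colors, so χ(G) = 3.
A valid 3-coloring: color 1: [7, 8, 10]; color 2: [6]; color 3: [9].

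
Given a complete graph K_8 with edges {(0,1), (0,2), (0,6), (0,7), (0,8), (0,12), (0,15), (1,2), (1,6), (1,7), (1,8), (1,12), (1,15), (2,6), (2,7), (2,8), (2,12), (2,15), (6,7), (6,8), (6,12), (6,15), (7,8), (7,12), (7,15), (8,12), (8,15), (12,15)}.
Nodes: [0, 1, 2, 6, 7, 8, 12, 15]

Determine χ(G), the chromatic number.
Clique number ω(G) = 8 (lower bound: χ ≥ ω).
The clique on [0, 1, 2, 6, 7, 8, 12, 15] has size 8, forcing χ ≥ 8, and the coloring below uses 8 colors, so χ(G) = 8.
A valid 8-coloring: color 1: [12]; color 2: [15]; color 3: [2]; color 4: [6]; color 5: [1]; color 6: [0]; color 7: [8]; color 8: [7].

χ(G) = 8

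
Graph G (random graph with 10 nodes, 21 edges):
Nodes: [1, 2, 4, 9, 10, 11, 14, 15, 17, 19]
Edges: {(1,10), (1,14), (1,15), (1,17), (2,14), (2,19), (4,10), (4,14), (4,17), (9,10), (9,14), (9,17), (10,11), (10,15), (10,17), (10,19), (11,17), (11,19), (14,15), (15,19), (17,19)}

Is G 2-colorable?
No, G is not 2-colorable

The clique on vertices [10, 11, 17, 19] has size 4 > 2, so it alone needs 4 colors.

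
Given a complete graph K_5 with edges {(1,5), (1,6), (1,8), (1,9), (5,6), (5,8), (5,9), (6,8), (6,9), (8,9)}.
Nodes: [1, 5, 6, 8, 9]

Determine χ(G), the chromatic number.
Clique number ω(G) = 5 (lower bound: χ ≥ ω).
The clique on [1, 5, 6, 8, 9] has size 5, forcing χ ≥ 5, and the coloring below uses 5 colors, so χ(G) = 5.
A valid 5-coloring: color 1: [1]; color 2: [6]; color 3: [8]; color 4: [5]; color 5: [9].

χ(G) = 5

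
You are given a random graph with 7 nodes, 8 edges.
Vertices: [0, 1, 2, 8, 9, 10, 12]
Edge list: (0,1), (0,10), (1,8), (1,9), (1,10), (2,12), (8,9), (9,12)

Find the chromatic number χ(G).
Clique number ω(G) = 3 (lower bound: χ ≥ ω).
The clique on [1, 8, 9] has size 3, forcing χ ≥ 3, and the coloring below uses 3 colors, so χ(G) = 3.
A valid 3-coloring: color 1: [1, 12]; color 2: [2, 9, 10]; color 3: [0, 8].

χ(G) = 3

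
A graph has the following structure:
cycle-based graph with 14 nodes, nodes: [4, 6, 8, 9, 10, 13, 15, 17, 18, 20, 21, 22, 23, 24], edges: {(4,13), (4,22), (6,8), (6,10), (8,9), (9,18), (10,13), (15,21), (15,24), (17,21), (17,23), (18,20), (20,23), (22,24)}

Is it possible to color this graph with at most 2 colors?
Yes, G is 2-colorable

A valid 2-coloring: color 1: [6, 9, 13, 15, 17, 20, 22]; color 2: [4, 8, 10, 18, 21, 23, 24].
(χ(G) = 2 ≤ 2.)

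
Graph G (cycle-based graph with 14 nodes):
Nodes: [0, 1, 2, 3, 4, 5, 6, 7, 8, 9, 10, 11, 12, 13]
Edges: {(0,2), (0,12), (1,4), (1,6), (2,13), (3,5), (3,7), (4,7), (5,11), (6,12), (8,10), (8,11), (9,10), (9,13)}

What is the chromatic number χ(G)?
Clique number ω(G) = 2 (lower bound: χ ≥ ω).
The graph is bipartite (no odd cycle), so 2 colors suffice: χ(G) = 2.
A valid 2-coloring: color 1: [1, 2, 5, 7, 8, 9, 12]; color 2: [0, 3, 4, 6, 10, 11, 13].

χ(G) = 2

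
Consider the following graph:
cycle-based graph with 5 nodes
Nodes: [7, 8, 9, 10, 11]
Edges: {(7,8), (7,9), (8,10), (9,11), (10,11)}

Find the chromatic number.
Clique number ω(G) = 2 (lower bound: χ ≥ ω).
Odd cycle [7, 8, 10, 11, 9] needs 3 colors (χ ≥ 3).
The coloring below uses 3 colors, so χ(G) = 3.
A valid 3-coloring: color 1: [7, 11]; color 2: [8, 9]; color 3: [10].

χ(G) = 3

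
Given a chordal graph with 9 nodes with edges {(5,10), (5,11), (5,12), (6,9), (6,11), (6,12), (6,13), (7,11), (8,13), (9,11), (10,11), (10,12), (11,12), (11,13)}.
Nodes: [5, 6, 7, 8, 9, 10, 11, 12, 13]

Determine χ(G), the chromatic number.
Clique number ω(G) = 4 (lower bound: χ ≥ ω).
The clique on [5, 10, 11, 12] has size 4, forcing χ ≥ 4, and the coloring below uses 4 colors, so χ(G) = 4.
A valid 4-coloring: color 1: [8, 11]; color 2: [7, 9, 12, 13]; color 3: [5, 6]; color 4: [10].

χ(G) = 4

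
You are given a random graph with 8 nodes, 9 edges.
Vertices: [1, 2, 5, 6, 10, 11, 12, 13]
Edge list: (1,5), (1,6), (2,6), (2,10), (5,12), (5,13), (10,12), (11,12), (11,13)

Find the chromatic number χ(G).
Clique number ω(G) = 2 (lower bound: χ ≥ ω).
The graph is bipartite (no odd cycle), so 2 colors suffice: χ(G) = 2.
A valid 2-coloring: color 1: [1, 2, 12, 13]; color 2: [5, 6, 10, 11].

χ(G) = 2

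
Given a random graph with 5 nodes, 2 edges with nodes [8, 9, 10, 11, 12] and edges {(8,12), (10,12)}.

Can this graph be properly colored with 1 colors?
No, G is not 1-colorable

Edge (8,12) forces its endpoints to differ, so 1 color is not enough.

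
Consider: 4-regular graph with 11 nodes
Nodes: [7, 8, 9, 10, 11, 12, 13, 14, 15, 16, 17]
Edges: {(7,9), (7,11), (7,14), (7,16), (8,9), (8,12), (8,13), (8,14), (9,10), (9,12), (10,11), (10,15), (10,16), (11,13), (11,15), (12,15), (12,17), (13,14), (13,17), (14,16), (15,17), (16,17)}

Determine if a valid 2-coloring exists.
No, G is not 2-colorable

The clique on vertices [7, 14, 16] has size 3 > 2, so it alone needs 3 colors.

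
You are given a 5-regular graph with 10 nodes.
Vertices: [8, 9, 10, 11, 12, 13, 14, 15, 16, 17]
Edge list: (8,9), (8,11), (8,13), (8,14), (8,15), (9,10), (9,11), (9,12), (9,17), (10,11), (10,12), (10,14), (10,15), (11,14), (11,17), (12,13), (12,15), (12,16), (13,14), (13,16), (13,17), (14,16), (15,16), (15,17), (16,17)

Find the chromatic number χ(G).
χ(G) = 4

Clique number ω(G) = 3 (lower bound: χ ≥ ω).
Suppose a proper 3-coloring c exists. The clique [8, 9, 11] takes 3 distinct colors; by symmetry let c(8) = 1, c(9) = 2, c(11) = 3.
- Vertex 10: neighbors [9, 11] already have colors [2, 3] ⇒ c(10) = 1.
- Vertex 12: neighbors [10, 9] already have colors [1, 2] ⇒ c(12) = 3.
- Vertex 13: neighbors [8, 12] already have colors [1, 3] ⇒ c(13) = 2.
- Vertex 14: neighbors [8, 13, 11] already have colors [1, 2, 3] — all 3 colors blocked. Contradiction.
The forced assignments end in a contradiction, so G has no proper 3-coloring (χ ≥ 4).
The coloring below uses 4 colors, so χ(G) = 4.
A valid 4-coloring: color 1: [8, 12, 17]; color 2: [11, 13, 15]; color 3: [9, 14]; color 4: [10, 16].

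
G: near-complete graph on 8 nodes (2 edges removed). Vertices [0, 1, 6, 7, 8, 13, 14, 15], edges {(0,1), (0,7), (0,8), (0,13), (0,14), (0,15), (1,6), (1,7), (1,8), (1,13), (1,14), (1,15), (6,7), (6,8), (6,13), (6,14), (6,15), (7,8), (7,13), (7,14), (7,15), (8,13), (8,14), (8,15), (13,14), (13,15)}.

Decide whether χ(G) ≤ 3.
No, G is not 3-colorable

The clique on vertices [0, 1, 7, 8, 13, 14] has size 6 > 3, so it alone needs 6 colors.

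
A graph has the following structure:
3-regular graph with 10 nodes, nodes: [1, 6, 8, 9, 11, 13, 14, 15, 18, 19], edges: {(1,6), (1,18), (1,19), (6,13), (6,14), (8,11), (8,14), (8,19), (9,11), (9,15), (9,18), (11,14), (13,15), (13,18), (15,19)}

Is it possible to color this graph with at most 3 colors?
Yes, G is 3-colorable

A valid 3-coloring: color 1: [1, 8, 9, 13]; color 2: [6, 11, 15, 18]; color 3: [14, 19].
(χ(G) = 3 ≤ 3.)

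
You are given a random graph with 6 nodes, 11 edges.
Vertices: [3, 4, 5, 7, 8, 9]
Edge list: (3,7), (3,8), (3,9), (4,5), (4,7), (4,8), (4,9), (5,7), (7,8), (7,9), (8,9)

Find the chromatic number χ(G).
Clique number ω(G) = 4 (lower bound: χ ≥ ω).
The clique on [3, 7, 8, 9] has size 4, forcing χ ≥ 4, and the coloring below uses 4 colors, so χ(G) = 4.
A valid 4-coloring: color 1: [7]; color 2: [3, 4]; color 3: [5, 8]; color 4: [9].

χ(G) = 4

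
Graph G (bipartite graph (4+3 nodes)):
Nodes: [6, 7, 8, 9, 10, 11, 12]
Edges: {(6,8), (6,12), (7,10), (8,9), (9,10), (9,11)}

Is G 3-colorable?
Yes, G is 3-colorable

A valid 3-coloring: color 1: [6, 7, 9]; color 2: [8, 10, 11, 12].
(χ(G) = 2 ≤ 3.)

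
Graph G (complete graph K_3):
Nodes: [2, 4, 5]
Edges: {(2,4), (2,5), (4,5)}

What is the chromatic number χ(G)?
χ(G) = 3

Clique number ω(G) = 3 (lower bound: χ ≥ ω).
The clique on [2, 4, 5] has size 3, forcing χ ≥ 3, and the coloring below uses 3 colors, so χ(G) = 3.
A valid 3-coloring: color 1: [2]; color 2: [5]; color 3: [4].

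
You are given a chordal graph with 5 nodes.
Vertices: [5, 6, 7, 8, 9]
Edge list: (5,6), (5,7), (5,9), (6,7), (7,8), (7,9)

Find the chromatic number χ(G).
Clique number ω(G) = 3 (lower bound: χ ≥ ω).
The clique on [5, 7, 9] has size 3, forcing χ ≥ 3, and the coloring below uses 3 colors, so χ(G) = 3.
A valid 3-coloring: color 1: [7]; color 2: [5, 8]; color 3: [6, 9].

χ(G) = 3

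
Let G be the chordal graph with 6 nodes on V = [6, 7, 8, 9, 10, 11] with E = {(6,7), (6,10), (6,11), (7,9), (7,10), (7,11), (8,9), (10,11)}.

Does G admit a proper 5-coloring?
Yes, G is 5-colorable

A valid 5-coloring: color 1: [7, 8]; color 2: [9, 10]; color 3: [11]; color 4: [6].
(χ(G) = 4 ≤ 5.)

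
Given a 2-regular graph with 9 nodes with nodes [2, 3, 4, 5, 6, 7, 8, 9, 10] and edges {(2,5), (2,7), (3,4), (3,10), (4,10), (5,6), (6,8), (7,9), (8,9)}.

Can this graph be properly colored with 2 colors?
No, G is not 2-colorable

The clique on vertices [3, 4, 10] has size 3 > 2, so it alone needs 3 colors.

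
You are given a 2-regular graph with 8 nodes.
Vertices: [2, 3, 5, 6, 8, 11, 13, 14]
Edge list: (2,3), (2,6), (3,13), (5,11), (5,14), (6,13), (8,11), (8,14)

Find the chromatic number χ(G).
Clique number ω(G) = 2 (lower bound: χ ≥ ω).
The graph is bipartite (no odd cycle), so 2 colors suffice: χ(G) = 2.
A valid 2-coloring: color 1: [2, 5, 8, 13]; color 2: [3, 6, 11, 14].

χ(G) = 2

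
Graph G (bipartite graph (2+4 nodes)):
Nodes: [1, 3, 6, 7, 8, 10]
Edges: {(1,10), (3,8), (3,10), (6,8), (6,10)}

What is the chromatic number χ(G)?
Clique number ω(G) = 2 (lower bound: χ ≥ ω).
The graph is bipartite (no odd cycle), so 2 colors suffice: χ(G) = 2.
A valid 2-coloring: color 1: [7, 8, 10]; color 2: [1, 3, 6].

χ(G) = 2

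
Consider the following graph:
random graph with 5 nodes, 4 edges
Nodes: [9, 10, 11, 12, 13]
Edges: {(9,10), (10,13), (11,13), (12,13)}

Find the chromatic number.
χ(G) = 2

Clique number ω(G) = 2 (lower bound: χ ≥ ω).
The graph is bipartite (no odd cycle), so 2 colors suffice: χ(G) = 2.
A valid 2-coloring: color 1: [9, 13]; color 2: [10, 11, 12].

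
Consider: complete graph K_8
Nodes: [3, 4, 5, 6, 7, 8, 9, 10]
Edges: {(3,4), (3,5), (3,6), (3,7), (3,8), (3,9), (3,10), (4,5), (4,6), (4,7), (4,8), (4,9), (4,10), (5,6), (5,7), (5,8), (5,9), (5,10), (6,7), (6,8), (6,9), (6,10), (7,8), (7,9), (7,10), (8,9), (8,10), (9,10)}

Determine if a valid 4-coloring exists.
No, G is not 4-colorable

The clique on vertices [3, 4, 5, 6, 7, 8, 9, 10] has size 8 > 4, so it alone needs 8 colors.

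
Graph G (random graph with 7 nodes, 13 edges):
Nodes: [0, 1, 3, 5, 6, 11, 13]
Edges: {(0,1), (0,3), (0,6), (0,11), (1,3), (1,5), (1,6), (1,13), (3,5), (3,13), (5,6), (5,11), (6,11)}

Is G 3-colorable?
A valid 3-coloring: color 1: [1, 11]; color 2: [0, 5, 13]; color 3: [3, 6].
(χ(G) = 3 ≤ 3.)

Yes, G is 3-colorable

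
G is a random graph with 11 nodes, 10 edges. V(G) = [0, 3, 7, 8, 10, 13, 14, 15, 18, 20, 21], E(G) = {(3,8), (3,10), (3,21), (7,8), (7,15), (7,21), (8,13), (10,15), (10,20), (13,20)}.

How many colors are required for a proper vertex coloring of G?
χ(G) = 3

Clique number ω(G) = 2 (lower bound: χ ≥ ω).
Odd cycle [8, 13, 20, 10, 3] needs 3 colors (χ ≥ 3).
The coloring below uses 3 colors, so χ(G) = 3.
A valid 3-coloring: color 1: [0, 8, 10, 14, 18, 21]; color 2: [3, 7, 20]; color 3: [13, 15].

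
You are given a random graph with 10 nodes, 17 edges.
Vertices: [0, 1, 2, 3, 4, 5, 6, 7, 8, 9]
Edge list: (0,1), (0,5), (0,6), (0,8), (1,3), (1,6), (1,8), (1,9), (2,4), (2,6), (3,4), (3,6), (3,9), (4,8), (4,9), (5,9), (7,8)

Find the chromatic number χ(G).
Clique number ω(G) = 3 (lower bound: χ ≥ ω).
The clique on [0, 1, 8] has size 3, forcing χ ≥ 3, and the coloring below uses 3 colors, so χ(G) = 3.
A valid 3-coloring: color 1: [1, 4, 5, 7]; color 2: [0, 2, 3]; color 3: [6, 8, 9].

χ(G) = 3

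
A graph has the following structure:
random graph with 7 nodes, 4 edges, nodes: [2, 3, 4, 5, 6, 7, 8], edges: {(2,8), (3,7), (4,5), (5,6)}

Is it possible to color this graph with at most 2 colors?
Yes, G is 2-colorable

A valid 2-coloring: color 1: [3, 5, 8]; color 2: [2, 4, 6, 7].
(χ(G) = 2 ≤ 2.)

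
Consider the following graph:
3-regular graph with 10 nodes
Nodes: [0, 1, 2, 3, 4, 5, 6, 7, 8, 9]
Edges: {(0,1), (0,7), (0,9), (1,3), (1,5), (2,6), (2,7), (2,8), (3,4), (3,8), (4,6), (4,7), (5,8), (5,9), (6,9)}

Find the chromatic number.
χ(G) = 3

Clique number ω(G) = 2 (lower bound: χ ≥ ω).
Odd cycle [4, 3, 8, 5, 9, 0, 7] needs 3 colors (χ ≥ 3).
The coloring below uses 3 colors, so χ(G) = 3.
A valid 3-coloring: color 1: [0, 2, 3, 5]; color 2: [1, 6, 7, 8]; color 3: [4, 9].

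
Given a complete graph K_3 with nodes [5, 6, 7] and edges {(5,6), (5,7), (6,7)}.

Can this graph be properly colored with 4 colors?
Yes, G is 4-colorable

A valid 4-coloring: color 1: [7]; color 2: [6]; color 3: [5].
(χ(G) = 3 ≤ 4.)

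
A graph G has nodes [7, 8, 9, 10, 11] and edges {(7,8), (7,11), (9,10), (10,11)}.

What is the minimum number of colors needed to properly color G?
Clique number ω(G) = 2 (lower bound: χ ≥ ω).
The graph is bipartite (no odd cycle), so 2 colors suffice: χ(G) = 2.
A valid 2-coloring: color 1: [7, 10]; color 2: [8, 9, 11].

χ(G) = 2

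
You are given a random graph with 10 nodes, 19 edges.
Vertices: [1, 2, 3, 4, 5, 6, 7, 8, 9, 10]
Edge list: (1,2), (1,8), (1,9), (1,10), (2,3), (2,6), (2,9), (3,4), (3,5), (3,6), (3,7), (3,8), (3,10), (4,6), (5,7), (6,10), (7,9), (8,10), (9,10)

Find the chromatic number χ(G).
χ(G) = 3

Clique number ω(G) = 3 (lower bound: χ ≥ ω).
The clique on [1, 8, 10] has size 3, forcing χ ≥ 3, and the coloring below uses 3 colors, so χ(G) = 3.
A valid 3-coloring: color 1: [1, 3]; color 2: [2, 4, 7, 10]; color 3: [5, 6, 8, 9].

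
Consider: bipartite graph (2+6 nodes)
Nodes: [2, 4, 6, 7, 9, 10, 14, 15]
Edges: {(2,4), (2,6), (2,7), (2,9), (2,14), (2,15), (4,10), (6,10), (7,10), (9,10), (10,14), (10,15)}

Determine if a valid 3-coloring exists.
A valid 3-coloring: color 1: [2, 10]; color 2: [4, 6, 7, 9, 14, 15].
(χ(G) = 2 ≤ 3.)

Yes, G is 3-colorable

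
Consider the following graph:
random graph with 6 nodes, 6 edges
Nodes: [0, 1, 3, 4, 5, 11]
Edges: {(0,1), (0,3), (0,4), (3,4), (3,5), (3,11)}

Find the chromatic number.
Clique number ω(G) = 3 (lower bound: χ ≥ ω).
The clique on [0, 3, 4] has size 3, forcing χ ≥ 3, and the coloring below uses 3 colors, so χ(G) = 3.
A valid 3-coloring: color 1: [1, 3]; color 2: [0, 5, 11]; color 3: [4].

χ(G) = 3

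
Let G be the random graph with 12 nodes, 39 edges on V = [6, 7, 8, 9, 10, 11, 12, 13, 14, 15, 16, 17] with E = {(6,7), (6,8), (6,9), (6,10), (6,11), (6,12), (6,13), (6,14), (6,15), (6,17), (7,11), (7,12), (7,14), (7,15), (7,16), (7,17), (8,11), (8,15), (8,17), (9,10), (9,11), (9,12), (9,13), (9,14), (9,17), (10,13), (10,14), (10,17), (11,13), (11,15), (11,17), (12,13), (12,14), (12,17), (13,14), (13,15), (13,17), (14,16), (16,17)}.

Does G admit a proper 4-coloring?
The clique on vertices [6, 9, 10, 13, 17] has size 5 > 4, so it alone needs 5 colors.

No, G is not 4-colorable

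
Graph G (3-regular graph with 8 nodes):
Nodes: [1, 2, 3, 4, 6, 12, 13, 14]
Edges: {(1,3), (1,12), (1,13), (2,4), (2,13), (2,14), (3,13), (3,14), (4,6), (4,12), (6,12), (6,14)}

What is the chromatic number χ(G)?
χ(G) = 3

Clique number ω(G) = 3 (lower bound: χ ≥ ω).
The clique on [1, 3, 13] has size 3, forcing χ ≥ 3, and the coloring below uses 3 colors, so χ(G) = 3.
A valid 3-coloring: color 1: [2, 3, 12]; color 2: [1, 4, 14]; color 3: [6, 13].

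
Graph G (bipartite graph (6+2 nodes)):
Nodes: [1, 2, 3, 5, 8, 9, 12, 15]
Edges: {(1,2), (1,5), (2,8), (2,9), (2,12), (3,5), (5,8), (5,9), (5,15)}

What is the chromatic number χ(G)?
χ(G) = 2

Clique number ω(G) = 2 (lower bound: χ ≥ ω).
The graph is bipartite (no odd cycle), so 2 colors suffice: χ(G) = 2.
A valid 2-coloring: color 1: [2, 5]; color 2: [1, 3, 8, 9, 12, 15].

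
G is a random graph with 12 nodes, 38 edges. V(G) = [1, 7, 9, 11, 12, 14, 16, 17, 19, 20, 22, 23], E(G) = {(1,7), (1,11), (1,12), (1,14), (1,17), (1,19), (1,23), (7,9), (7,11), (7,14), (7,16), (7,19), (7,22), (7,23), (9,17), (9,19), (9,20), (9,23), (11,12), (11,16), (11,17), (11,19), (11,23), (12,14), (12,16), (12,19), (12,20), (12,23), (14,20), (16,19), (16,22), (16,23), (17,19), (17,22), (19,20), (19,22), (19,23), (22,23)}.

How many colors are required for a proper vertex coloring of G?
χ(G) = 5

Clique number ω(G) = 5 (lower bound: χ ≥ ω).
The clique on [11, 12, 16, 19, 23] has size 5, forcing χ ≥ 5, and the coloring below uses 5 colors, so χ(G) = 5.
A valid 5-coloring: color 1: [14, 19]; color 2: [17, 20, 23]; color 3: [7, 12]; color 4: [9, 11, 22]; color 5: [1, 16].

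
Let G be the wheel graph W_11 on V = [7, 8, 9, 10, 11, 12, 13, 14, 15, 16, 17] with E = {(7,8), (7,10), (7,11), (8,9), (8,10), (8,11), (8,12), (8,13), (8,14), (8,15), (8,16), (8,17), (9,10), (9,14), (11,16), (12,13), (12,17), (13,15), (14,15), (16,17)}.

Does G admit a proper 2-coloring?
No, G is not 2-colorable

The clique on vertices [7, 8, 10] has size 3 > 2, so it alone needs 3 colors.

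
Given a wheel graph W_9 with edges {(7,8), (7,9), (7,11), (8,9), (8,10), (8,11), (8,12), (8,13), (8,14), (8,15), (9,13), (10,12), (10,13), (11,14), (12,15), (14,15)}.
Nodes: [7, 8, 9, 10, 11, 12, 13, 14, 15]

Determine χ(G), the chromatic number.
Clique number ω(G) = 3 (lower bound: χ ≥ ω).
The clique on [7, 8, 9] has size 3, forcing χ ≥ 3, and the coloring below uses 3 colors, so χ(G) = 3.
A valid 3-coloring: color 1: [8]; color 2: [7, 12, 13, 14]; color 3: [9, 10, 11, 15].

χ(G) = 3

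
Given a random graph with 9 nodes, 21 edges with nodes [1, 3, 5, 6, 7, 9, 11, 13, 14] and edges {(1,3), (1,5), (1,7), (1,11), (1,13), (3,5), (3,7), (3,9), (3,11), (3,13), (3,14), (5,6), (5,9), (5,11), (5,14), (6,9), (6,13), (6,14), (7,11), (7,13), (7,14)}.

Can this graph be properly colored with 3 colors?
The clique on vertices [1, 3, 5, 11] has size 4 > 3, so it alone needs 4 colors.

No, G is not 3-colorable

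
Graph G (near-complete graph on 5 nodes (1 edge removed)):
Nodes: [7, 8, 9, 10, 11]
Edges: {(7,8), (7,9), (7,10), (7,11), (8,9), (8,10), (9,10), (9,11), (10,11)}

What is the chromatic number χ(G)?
χ(G) = 4

Clique number ω(G) = 4 (lower bound: χ ≥ ω).
The clique on [7, 8, 9, 10] has size 4, forcing χ ≥ 4, and the coloring below uses 4 colors, so χ(G) = 4.
A valid 4-coloring: color 1: [10]; color 2: [7]; color 3: [9]; color 4: [8, 11].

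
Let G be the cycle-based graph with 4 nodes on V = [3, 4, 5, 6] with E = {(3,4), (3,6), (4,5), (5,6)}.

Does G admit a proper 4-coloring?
A valid 4-coloring: color 1: [3, 5]; color 2: [4, 6].
(χ(G) = 2 ≤ 4.)

Yes, G is 4-colorable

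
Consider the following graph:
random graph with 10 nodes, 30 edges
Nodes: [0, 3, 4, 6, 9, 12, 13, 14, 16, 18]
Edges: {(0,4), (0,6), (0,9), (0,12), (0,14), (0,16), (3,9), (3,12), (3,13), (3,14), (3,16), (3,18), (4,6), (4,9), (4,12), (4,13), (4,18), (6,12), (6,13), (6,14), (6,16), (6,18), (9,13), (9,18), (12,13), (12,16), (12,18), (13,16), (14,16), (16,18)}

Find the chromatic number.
Clique number ω(G) = 4 (lower bound: χ ≥ ω).
The clique on [3, 12, 16, 18] has size 4, forcing χ ≥ 4, and the coloring below uses 4 colors, so χ(G) = 4.
A valid 4-coloring: color 1: [9, 12, 14]; color 2: [4, 16]; color 3: [3, 6]; color 4: [0, 13, 18].

χ(G) = 4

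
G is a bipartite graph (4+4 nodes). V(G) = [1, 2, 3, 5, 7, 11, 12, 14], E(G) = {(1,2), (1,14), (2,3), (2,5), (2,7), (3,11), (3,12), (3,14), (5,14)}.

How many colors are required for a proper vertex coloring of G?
Clique number ω(G) = 2 (lower bound: χ ≥ ω).
The graph is bipartite (no odd cycle), so 2 colors suffice: χ(G) = 2.
A valid 2-coloring: color 1: [2, 11, 12, 14]; color 2: [1, 3, 5, 7].

χ(G) = 2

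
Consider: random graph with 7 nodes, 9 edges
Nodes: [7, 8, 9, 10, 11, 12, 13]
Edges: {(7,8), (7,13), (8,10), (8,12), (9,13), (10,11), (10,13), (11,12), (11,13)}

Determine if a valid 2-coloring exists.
The clique on vertices [10, 11, 13] has size 3 > 2, so it alone needs 3 colors.

No, G is not 2-colorable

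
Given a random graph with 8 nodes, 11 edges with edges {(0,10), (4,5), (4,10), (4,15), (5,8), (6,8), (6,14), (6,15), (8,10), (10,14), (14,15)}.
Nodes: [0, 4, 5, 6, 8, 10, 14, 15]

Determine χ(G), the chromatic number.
χ(G) = 3

Clique number ω(G) = 3 (lower bound: χ ≥ ω).
The clique on [6, 14, 15] has size 3, forcing χ ≥ 3, and the coloring below uses 3 colors, so χ(G) = 3.
A valid 3-coloring: color 1: [5, 10, 15]; color 2: [0, 4, 8, 14]; color 3: [6].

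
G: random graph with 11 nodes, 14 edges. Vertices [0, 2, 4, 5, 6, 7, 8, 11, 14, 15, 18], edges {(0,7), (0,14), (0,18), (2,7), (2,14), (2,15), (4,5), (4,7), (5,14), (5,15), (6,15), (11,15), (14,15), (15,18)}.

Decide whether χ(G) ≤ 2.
No, G is not 2-colorable

The clique on vertices [2, 14, 15] has size 3 > 2, so it alone needs 3 colors.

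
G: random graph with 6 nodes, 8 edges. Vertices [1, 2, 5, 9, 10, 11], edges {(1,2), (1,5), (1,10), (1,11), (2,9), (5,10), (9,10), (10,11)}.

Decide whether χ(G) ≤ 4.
A valid 4-coloring: color 1: [1, 9]; color 2: [2, 10]; color 3: [5, 11].
(χ(G) = 3 ≤ 4.)

Yes, G is 4-colorable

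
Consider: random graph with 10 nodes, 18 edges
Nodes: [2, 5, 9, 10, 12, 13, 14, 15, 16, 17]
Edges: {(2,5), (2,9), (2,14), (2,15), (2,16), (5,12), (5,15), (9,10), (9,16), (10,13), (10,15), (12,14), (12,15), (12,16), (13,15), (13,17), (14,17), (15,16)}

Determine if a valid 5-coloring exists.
A valid 5-coloring: color 1: [9, 14, 15]; color 2: [2, 12, 13]; color 3: [5, 10, 16, 17].
(χ(G) = 3 ≤ 5.)

Yes, G is 5-colorable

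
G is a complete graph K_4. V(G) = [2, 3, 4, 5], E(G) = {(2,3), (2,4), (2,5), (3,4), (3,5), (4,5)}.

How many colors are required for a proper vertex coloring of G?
Clique number ω(G) = 4 (lower bound: χ ≥ ω).
The clique on [2, 3, 4, 5] has size 4, forcing χ ≥ 4, and the coloring below uses 4 colors, so χ(G) = 4.
A valid 4-coloring: color 1: [4]; color 2: [5]; color 3: [2]; color 4: [3].

χ(G) = 4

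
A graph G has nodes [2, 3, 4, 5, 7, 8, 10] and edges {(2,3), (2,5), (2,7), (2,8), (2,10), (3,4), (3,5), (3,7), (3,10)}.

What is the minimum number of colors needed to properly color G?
χ(G) = 3

Clique number ω(G) = 3 (lower bound: χ ≥ ω).
The clique on [2, 3, 10] has size 3, forcing χ ≥ 3, and the coloring below uses 3 colors, so χ(G) = 3.
A valid 3-coloring: color 1: [2, 4]; color 2: [3, 8]; color 3: [5, 7, 10].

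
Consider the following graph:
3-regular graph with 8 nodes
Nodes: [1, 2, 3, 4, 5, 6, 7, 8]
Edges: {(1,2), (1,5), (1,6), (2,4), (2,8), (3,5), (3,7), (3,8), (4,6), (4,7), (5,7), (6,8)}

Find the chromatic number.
χ(G) = 3

Clique number ω(G) = 3 (lower bound: χ ≥ ω).
The clique on [3, 5, 7] has size 3, forcing χ ≥ 3, and the coloring below uses 3 colors, so χ(G) = 3.
A valid 3-coloring: color 1: [1, 7, 8]; color 2: [3, 4]; color 3: [2, 5, 6].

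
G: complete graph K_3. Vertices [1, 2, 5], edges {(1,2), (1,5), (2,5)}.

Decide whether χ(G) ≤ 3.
Yes, G is 3-colorable

A valid 3-coloring: color 1: [1]; color 2: [2]; color 3: [5].
(χ(G) = 3 ≤ 3.)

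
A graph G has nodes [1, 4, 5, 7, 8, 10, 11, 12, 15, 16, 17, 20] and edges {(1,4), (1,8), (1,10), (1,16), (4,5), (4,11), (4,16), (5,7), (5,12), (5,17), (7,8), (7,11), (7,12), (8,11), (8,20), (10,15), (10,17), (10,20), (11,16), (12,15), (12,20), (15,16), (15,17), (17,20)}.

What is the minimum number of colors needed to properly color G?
Clique number ω(G) = 3 (lower bound: χ ≥ ω).
The clique on [1, 4, 16] has size 3, forcing χ ≥ 3, and the coloring below uses 3 colors, so χ(G) = 3.
A valid 3-coloring: color 1: [4, 7, 15, 20]; color 2: [5, 8, 10, 16]; color 3: [1, 11, 12, 17].

χ(G) = 3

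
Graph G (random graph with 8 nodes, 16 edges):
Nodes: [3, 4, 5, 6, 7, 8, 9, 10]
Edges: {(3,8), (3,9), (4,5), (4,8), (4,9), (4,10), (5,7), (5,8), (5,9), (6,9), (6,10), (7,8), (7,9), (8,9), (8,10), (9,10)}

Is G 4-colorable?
A valid 4-coloring: color 1: [9]; color 2: [6, 8]; color 3: [3, 5, 10]; color 4: [4, 7].
(χ(G) = 4 ≤ 4.)

Yes, G is 4-colorable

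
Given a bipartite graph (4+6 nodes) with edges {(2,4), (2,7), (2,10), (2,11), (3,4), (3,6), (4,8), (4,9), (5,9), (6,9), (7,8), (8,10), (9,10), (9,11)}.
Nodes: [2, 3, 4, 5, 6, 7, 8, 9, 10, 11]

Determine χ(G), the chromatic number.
χ(G) = 2

Clique number ω(G) = 2 (lower bound: χ ≥ ω).
The graph is bipartite (no odd cycle), so 2 colors suffice: χ(G) = 2.
A valid 2-coloring: color 1: [2, 3, 8, 9]; color 2: [4, 5, 6, 7, 10, 11].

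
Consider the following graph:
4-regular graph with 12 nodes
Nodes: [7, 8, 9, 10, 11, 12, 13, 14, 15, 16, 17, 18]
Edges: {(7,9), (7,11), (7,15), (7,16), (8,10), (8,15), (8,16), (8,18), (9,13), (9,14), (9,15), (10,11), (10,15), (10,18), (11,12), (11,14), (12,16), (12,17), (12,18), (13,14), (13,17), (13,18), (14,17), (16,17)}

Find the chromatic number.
Clique number ω(G) = 3 (lower bound: χ ≥ ω).
The clique on [7, 9, 15] has size 3, forcing χ ≥ 3, and the coloring below uses 3 colors, so χ(G) = 3.
A valid 3-coloring: color 1: [14, 15, 16, 18]; color 2: [8, 9, 11, 17]; color 3: [7, 10, 12, 13].

χ(G) = 3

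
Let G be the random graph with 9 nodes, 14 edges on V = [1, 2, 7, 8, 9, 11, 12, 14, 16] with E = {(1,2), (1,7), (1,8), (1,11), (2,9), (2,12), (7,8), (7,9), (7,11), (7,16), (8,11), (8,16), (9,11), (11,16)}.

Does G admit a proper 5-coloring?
Yes, G is 5-colorable

A valid 5-coloring: color 1: [2, 7, 14]; color 2: [11, 12]; color 3: [8, 9]; color 4: [1, 16].
(χ(G) = 4 ≤ 5.)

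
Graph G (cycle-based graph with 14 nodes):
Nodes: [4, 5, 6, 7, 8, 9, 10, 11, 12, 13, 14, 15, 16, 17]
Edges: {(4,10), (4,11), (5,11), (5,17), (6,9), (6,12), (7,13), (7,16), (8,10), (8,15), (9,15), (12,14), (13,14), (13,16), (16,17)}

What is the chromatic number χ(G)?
Clique number ω(G) = 3 (lower bound: χ ≥ ω).
The clique on [7, 13, 16] has size 3, forcing χ ≥ 3, and the coloring below uses 3 colors, so χ(G) = 3.
A valid 3-coloring: color 1: [5, 6, 10, 14, 15, 16]; color 2: [4, 8, 9, 12, 13, 17]; color 3: [7, 11].

χ(G) = 3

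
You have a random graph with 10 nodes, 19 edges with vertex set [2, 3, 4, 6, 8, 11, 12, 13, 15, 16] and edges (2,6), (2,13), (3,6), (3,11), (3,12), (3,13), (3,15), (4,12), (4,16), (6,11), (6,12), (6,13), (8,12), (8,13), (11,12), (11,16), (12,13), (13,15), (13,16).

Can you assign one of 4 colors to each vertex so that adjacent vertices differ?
A valid 4-coloring: color 1: [4, 11, 13]; color 2: [2, 12, 15, 16]; color 3: [3, 8]; color 4: [6].
(χ(G) = 4 ≤ 4.)

Yes, G is 4-colorable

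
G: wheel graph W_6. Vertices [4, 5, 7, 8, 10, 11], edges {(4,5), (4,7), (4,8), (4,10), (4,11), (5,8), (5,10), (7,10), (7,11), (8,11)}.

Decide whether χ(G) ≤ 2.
No, G is not 2-colorable

The clique on vertices [4, 8, 11] has size 3 > 2, so it alone needs 3 colors.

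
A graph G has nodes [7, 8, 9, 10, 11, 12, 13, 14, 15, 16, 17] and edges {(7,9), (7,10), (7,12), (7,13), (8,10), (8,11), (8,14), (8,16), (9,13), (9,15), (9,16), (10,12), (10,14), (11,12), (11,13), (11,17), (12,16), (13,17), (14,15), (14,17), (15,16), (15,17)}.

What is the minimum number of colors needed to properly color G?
Clique number ω(G) = 3 (lower bound: χ ≥ ω).
The clique on [7, 9, 13] has size 3, forcing χ ≥ 3, and the coloring below uses 3 colors, so χ(G) = 3.
A valid 3-coloring: color 1: [9, 10, 17]; color 2: [7, 11, 14, 16]; color 3: [8, 12, 13, 15].

χ(G) = 3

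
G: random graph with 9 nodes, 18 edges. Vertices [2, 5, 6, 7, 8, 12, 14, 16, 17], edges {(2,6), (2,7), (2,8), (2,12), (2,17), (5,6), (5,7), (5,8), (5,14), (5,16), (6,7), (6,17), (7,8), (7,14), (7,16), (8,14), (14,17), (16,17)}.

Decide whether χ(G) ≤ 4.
Yes, G is 4-colorable

A valid 4-coloring: color 1: [7, 12, 17]; color 2: [2, 5]; color 3: [6, 14, 16]; color 4: [8].
(χ(G) = 4 ≤ 4.)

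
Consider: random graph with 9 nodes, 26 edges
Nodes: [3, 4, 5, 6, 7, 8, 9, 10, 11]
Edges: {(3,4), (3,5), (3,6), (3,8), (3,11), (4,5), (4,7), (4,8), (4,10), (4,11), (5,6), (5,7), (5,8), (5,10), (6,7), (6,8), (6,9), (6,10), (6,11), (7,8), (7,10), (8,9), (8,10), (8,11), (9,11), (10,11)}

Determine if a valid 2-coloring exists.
The clique on vertices [4, 5, 7, 8, 10] has size 5 > 2, so it alone needs 5 colors.

No, G is not 2-colorable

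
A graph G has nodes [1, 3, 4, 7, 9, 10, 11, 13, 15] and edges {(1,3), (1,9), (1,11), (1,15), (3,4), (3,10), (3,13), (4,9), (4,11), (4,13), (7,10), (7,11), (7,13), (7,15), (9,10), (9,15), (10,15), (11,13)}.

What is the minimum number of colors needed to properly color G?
Clique number ω(G) = 3 (lower bound: χ ≥ ω).
Suppose a proper 3-coloring c exists. The clique [1, 9, 15] takes 3 distinct colors; by symmetry let c(1) = 1, c(9) = 2, c(15) = 3.
- Vertex 10: neighbors [9, 15] already have colors [2, 3] ⇒ c(10) = 1.
- Vertex 7: neighbors [10, 15] already have colors [1, 3] ⇒ c(7) = 2.
- Vertex 11: neighbors [1, 7] already have colors [1, 2] ⇒ c(11) = 3.
- Vertex 4: neighbors [9, 11] already have colors [2, 3] ⇒ c(4) = 1.
- Vertex 13: neighbors [4, 7, 11] already have colors [1, 2, 3] — all 3 colors blocked. Contradiction.
The forced assignments end in a contradiction, so G has no proper 3-coloring (χ ≥ 4).
The coloring below uses 4 colors, so χ(G) = 4.
A valid 4-coloring: color 1: [1, 4, 7]; color 2: [10, 13]; color 3: [3, 9, 11]; color 4: [15].

χ(G) = 4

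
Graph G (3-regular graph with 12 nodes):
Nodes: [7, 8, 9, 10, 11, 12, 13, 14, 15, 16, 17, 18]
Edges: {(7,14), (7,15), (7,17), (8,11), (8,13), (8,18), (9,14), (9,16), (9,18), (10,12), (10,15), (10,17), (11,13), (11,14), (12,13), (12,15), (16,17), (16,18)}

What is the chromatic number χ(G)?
Clique number ω(G) = 3 (lower bound: χ ≥ ω).
The clique on [8, 11, 13] has size 3, forcing χ ≥ 3, and the coloring below uses 3 colors, so χ(G) = 3.
A valid 3-coloring: color 1: [13, 14, 15, 17, 18]; color 2: [7, 9, 10, 11]; color 3: [8, 12, 16].

χ(G) = 3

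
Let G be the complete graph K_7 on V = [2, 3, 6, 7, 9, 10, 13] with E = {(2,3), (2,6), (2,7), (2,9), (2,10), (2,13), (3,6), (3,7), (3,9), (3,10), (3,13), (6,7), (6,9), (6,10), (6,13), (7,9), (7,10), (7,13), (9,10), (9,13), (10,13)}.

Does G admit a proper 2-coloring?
No, G is not 2-colorable

The clique on vertices [2, 3, 6, 7, 9, 10, 13] has size 7 > 2, so it alone needs 7 colors.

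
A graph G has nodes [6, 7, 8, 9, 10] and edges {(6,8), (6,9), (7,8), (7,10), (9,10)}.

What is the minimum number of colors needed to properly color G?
Clique number ω(G) = 2 (lower bound: χ ≥ ω).
Odd cycle [6, 8, 7, 10, 9] needs 3 colors (χ ≥ 3).
The coloring below uses 3 colors, so χ(G) = 3.
A valid 3-coloring: color 1: [6, 10]; color 2: [8, 9]; color 3: [7].

χ(G) = 3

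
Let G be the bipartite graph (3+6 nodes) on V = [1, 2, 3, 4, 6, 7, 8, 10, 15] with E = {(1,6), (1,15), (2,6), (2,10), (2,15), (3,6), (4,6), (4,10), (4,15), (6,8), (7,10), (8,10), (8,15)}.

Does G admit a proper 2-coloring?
Yes, G is 2-colorable

A valid 2-coloring: color 1: [6, 10, 15]; color 2: [1, 2, 3, 4, 7, 8].
(χ(G) = 2 ≤ 2.)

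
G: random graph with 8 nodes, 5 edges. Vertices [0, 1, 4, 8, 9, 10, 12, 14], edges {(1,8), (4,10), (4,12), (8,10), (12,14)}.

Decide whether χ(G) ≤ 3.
Yes, G is 3-colorable

A valid 3-coloring: color 1: [0, 1, 9, 10, 12]; color 2: [4, 8, 14].
(χ(G) = 2 ≤ 3.)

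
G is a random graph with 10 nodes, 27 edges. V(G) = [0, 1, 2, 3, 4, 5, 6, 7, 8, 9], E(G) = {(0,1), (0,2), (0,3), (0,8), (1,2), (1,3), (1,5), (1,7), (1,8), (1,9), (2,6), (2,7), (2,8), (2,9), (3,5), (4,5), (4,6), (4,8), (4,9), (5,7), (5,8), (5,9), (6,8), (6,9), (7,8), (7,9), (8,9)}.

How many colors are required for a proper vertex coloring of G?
χ(G) = 5

Clique number ω(G) = 5 (lower bound: χ ≥ ω).
The clique on [1, 2, 7, 8, 9] has size 5, forcing χ ≥ 5, and the coloring below uses 5 colors, so χ(G) = 5.
A valid 5-coloring: color 1: [3, 8]; color 2: [1, 4]; color 3: [0, 9]; color 4: [2, 5]; color 5: [6, 7].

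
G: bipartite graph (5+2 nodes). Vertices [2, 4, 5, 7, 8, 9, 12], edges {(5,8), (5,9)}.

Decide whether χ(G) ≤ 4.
A valid 4-coloring: color 1: [2, 4, 5, 7, 12]; color 2: [8, 9].
(χ(G) = 2 ≤ 4.)

Yes, G is 4-colorable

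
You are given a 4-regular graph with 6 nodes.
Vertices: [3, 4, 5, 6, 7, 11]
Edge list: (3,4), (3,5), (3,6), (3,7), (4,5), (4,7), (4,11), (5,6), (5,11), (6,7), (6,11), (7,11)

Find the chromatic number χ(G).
χ(G) = 3

Clique number ω(G) = 3 (lower bound: χ ≥ ω).
The clique on [4, 5, 11] has size 3, forcing χ ≥ 3, and the coloring below uses 3 colors, so χ(G) = 3.
A valid 3-coloring: color 1: [5, 7]; color 2: [3, 11]; color 3: [4, 6].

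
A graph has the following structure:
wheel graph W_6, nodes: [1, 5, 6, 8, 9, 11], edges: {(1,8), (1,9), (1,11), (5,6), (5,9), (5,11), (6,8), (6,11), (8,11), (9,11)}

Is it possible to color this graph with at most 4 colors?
Yes, G is 4-colorable

A valid 4-coloring: color 1: [11]; color 2: [1, 6]; color 3: [8, 9]; color 4: [5].
(χ(G) = 4 ≤ 4.)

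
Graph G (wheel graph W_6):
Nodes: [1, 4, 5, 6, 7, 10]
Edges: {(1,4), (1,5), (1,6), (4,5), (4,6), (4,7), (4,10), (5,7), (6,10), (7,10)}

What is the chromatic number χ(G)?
χ(G) = 4

Clique number ω(G) = 3 (lower bound: χ ≥ ω).
Odd cycle [6, 10, 7, 5, 1] needs 3 colors (χ ≥ 3).
Vertex 4 is adjacent to every vertex of [1, 5, 6, 7, 10], which already need 3 colors among themselves, so 4 needs a new color (χ ≥ 4).
The coloring below uses 4 colors, so χ(G) = 4.
A valid 4-coloring: color 1: [4]; color 2: [5, 6]; color 3: [1, 10]; color 4: [7].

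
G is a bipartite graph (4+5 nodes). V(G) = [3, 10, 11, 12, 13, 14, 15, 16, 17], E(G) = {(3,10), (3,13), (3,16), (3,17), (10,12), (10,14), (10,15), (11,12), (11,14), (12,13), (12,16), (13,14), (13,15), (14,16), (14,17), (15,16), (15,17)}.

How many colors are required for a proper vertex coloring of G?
χ(G) = 2

Clique number ω(G) = 2 (lower bound: χ ≥ ω).
The graph is bipartite (no odd cycle), so 2 colors suffice: χ(G) = 2.
A valid 2-coloring: color 1: [3, 12, 14, 15]; color 2: [10, 11, 13, 16, 17].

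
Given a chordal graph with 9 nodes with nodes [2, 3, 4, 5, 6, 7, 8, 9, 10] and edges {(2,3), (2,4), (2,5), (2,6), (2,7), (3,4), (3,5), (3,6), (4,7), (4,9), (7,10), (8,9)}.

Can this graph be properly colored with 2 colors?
The clique on vertices [2, 3, 4] has size 3 > 2, so it alone needs 3 colors.

No, G is not 2-colorable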